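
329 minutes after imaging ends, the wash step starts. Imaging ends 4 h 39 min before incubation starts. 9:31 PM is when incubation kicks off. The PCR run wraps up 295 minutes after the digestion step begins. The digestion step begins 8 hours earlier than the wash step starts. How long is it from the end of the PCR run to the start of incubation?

2 h 15 min

Imaging ends at 9:31 PM − 279 min = 4:52 PM.
The wash step starts at 4:52 PM + 329 min = 10:21 PM.
The digestion step starts at 10:21 PM − 480 min = 2:21 PM.
The PCR run ends at 2:21 PM + 295 min = 7:16 PM.
From 7:16 PM to 9:31 PM is 2 h 15 min.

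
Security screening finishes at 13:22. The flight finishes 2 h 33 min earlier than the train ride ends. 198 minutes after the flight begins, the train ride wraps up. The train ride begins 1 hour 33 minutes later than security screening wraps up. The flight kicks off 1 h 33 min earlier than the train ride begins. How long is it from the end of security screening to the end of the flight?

The train ride starts at 13:22 + 93 min = 14:55.
The flight starts at 14:55 − 93 min = 13:22.
The train ride ends at 13:22 + 198 min = 16:40.
The flight ends at 16:40 − 153 min = 14:07.
From 13:22 to 14:07 is 45 minutes.

45 minutes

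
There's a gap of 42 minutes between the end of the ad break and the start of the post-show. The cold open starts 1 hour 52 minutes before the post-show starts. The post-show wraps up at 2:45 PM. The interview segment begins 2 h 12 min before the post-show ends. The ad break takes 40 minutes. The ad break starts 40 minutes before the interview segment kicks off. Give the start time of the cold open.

The interview segment starts at 2:45 PM − 132 min = 12:33 PM.
The ad break starts at 12:33 PM − 40 min = 11:53 AM.
The ad break ends at 11:53 AM + 40 min = 12:33 PM.
The post-show starts at 12:33 PM + 42 min = 1:15 PM.
The cold open starts at 1:15 PM − 112 min = 11:23 AM.

11:23 AM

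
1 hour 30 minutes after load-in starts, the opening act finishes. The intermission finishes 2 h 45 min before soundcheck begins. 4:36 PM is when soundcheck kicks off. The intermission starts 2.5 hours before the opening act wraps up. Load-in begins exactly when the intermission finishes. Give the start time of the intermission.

12:51 PM

The intermission ends at 4:36 PM − 165 min = 1:51 PM.
So load-in starts at 1:51 PM.
The opening act ends at 1:51 PM + 90 min = 3:21 PM.
The intermission starts at 3:21 PM − 150 min = 12:51 PM.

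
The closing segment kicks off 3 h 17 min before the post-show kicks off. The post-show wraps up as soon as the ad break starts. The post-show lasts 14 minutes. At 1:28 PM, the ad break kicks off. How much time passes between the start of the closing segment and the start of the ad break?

3 h 31 min

The post-show ends at 1:28 PM.
The post-show starts at 1:28 PM − 14 min = 1:14 PM.
The closing segment starts at 1:14 PM − 197 min = 9:57 AM.
From 9:57 AM to 1:28 PM is 3 h 31 min.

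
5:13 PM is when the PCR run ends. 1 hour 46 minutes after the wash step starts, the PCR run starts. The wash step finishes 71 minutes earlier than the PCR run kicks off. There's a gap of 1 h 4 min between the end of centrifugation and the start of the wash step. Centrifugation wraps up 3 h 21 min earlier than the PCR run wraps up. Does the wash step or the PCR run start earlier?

the wash step

Centrifugation ends at 5:13 PM − 201 min = 1:52 PM.
The wash step starts at 1:52 PM + 64 min = 2:56 PM.
The PCR run starts at 2:56 PM + 106 min = 4:42 PM.
The wash step starts at 2:56 PM and the PCR run starts at 4:42 PM, so the wash step is first.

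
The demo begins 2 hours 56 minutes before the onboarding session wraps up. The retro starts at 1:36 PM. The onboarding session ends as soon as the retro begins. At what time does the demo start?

The onboarding session ends at 1:36 PM.
The demo starts at 1:36 PM − 176 min = 10:40 AM.

10:40 AM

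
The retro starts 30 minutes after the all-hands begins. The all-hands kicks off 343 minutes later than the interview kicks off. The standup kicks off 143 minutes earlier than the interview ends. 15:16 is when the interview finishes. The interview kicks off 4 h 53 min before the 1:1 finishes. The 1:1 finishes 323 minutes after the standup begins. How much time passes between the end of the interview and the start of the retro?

The standup starts at 15:16 − 143 min = 12:53.
The 1:1 ends at 12:53 + 323 min = 18:16.
The interview starts at 18:16 − 293 min = 13:23.
The all-hands starts at 13:23 + 343 min = 19:06.
The retro starts at 19:06 + 30 min = 19:36.
From 15:16 to 19:36 is 260 minutes.

260 minutes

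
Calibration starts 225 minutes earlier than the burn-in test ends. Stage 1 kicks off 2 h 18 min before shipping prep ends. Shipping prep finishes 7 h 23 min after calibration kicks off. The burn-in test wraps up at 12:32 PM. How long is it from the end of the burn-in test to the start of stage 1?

Calibration starts at 12:32 PM − 225 min = 8:47 AM.
Shipping prep ends at 8:47 AM + 443 min = 4:10 PM.
Stage 1 starts at 4:10 PM − 138 min = 1:52 PM.
From 12:32 PM to 1:52 PM is 1 h 20 min.

1 h 20 min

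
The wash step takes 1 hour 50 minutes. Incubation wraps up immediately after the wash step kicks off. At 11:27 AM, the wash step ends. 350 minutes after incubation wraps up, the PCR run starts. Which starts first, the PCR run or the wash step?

the wash step

The wash step starts at 11:27 AM − 110 min = 9:37 AM.
So incubation ends at 9:37 AM.
The PCR run starts at 9:37 AM + 350 min = 3:27 PM.
The PCR run starts at 3:27 PM and the wash step starts at 9:37 AM, so the wash step is first.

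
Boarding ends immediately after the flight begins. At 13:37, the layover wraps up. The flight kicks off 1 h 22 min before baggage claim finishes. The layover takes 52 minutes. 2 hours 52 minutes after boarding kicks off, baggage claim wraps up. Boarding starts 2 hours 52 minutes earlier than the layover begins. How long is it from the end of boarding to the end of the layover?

The layover starts at 13:37 − 52 min = 12:45.
Boarding starts at 12:45 − 172 min = 09:53.
Baggage claim ends at 09:53 + 172 min = 12:45.
The flight starts at 12:45 − 82 min = 11:23.
So boarding ends at 11:23.
From 11:23 to 13:37 is 134 minutes.

134 minutes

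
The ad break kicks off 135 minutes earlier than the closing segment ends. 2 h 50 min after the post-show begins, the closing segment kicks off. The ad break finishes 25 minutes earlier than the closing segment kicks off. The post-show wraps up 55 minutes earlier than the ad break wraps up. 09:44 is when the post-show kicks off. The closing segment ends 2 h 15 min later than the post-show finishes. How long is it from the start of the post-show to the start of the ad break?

The closing segment starts at 09:44 + 170 min = 12:34.
The ad break ends at 12:34 − 25 min = 12:09.
The post-show ends at 12:09 − 55 min = 11:14.
The closing segment ends at 11:14 + 135 min = 13:29.
The ad break starts at 13:29 − 135 min = 11:14.
From 09:44 to 11:14 is 1 hour 30 minutes.

1 hour 30 minutes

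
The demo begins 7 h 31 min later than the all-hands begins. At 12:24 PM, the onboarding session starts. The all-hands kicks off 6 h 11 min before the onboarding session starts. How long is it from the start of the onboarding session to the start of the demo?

The all-hands starts at 12:24 PM − 371 min = 6:13 AM.
The demo starts at 6:13 AM + 451 min = 1:44 PM.
From 12:24 PM to 1:44 PM is 1 h 20 min.

1 h 20 min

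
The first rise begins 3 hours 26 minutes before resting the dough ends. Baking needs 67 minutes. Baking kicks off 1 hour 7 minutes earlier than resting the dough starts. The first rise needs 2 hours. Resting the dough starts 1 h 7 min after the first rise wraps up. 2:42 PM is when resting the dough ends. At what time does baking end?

2:23 PM

The first rise starts at 2:42 PM − 206 min = 11:16 AM.
The first rise ends at 11:16 AM + 120 min = 1:16 PM.
Resting the dough starts at 1:16 PM + 67 min = 2:23 PM.
Baking starts at 2:23 PM − 67 min = 1:16 PM.
Baking ends at 1:16 PM + 67 min = 2:23 PM.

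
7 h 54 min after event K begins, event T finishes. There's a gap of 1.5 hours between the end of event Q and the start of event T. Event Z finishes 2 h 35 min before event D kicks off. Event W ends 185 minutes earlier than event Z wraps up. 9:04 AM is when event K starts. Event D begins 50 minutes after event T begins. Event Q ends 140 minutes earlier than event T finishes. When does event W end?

11:18 AM

Event T ends at 9:04 AM + 474 min = 4:58 PM.
Event Q ends at 4:58 PM − 140 min = 2:38 PM.
Event T starts at 2:38 PM + 90 min = 4:08 PM.
Event D starts at 4:08 PM + 50 min = 4:58 PM.
Event Z ends at 4:58 PM − 155 min = 2:23 PM.
Event W ends at 2:23 PM − 185 min = 11:18 AM.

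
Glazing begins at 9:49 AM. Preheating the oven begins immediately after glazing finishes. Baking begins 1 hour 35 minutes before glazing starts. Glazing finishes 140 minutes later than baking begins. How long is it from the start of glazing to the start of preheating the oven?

45 minutes

Baking starts at 9:49 AM − 95 min = 8:14 AM.
Glazing ends at 8:14 AM + 140 min = 10:34 AM.
So preheating the oven starts at 10:34 AM.
From 9:49 AM to 10:34 AM is 45 minutes.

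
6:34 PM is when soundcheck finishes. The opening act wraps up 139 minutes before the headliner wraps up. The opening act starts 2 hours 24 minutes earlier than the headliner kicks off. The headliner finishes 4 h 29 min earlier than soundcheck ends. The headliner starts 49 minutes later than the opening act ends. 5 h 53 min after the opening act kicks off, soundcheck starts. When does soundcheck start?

4:04 PM

The headliner ends at 6:34 PM − 269 min = 2:05 PM.
The opening act ends at 2:05 PM − 139 min = 11:46 AM.
The headliner starts at 11:46 AM + 49 min = 12:35 PM.
The opening act starts at 12:35 PM − 144 min = 10:11 AM.
Soundcheck starts at 10:11 AM + 353 min = 4:04 PM.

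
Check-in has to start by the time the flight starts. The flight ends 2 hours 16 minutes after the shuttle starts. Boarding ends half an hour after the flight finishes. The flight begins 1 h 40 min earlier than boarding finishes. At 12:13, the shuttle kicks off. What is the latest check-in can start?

The flight ends at 12:13 + 136 min = 14:29.
Boarding ends at 14:29 + 30 min = 14:59.
The flight starts at 14:59 − 100 min = 13:19.
Check-in is bounded by the flight, so the latest it can start is 13:19.

13:19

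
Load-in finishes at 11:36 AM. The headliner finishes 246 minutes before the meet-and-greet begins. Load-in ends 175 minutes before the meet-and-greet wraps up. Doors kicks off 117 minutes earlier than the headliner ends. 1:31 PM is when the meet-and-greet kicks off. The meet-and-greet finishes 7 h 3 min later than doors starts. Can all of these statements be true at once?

Yes

The headliner ends at 1:31 PM − 246 min = 9:25 AM.
Doors starts at 9:25 AM − 117 min = 7:28 AM.
The meet-and-greet ends at 7:28 AM + 423 min = 2:31 PM.
Load-in ends at 2:31 PM − 175 min = 11:36 AM.
That matches the stated 11:36 AM, so the schedule is consistent.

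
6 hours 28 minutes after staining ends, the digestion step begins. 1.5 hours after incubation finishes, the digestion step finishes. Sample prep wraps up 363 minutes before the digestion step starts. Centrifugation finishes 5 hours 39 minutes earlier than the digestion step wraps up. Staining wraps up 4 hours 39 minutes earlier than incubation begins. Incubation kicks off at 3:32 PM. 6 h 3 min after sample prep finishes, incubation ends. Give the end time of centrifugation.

Staining ends at 3:32 PM − 279 min = 10:53 AM.
The digestion step starts at 10:53 AM + 388 min = 5:21 PM.
Sample prep ends at 5:21 PM − 363 min = 11:18 AM.
Incubation ends at 11:18 AM + 363 min = 5:21 PM.
The digestion step ends at 5:21 PM + 90 min = 6:51 PM.
Centrifugation ends at 6:51 PM − 339 min = 1:12 PM.

1:12 PM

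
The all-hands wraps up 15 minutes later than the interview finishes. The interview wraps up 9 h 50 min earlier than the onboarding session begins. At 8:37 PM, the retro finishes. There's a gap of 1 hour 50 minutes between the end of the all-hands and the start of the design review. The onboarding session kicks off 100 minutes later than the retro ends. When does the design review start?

2:32 PM

The onboarding session starts at 8:37 PM + 100 min = 10:17 PM.
The interview ends at 10:17 PM − 590 min = 12:27 PM.
The all-hands ends at 12:27 PM + 15 min = 12:42 PM.
The design review starts at 12:42 PM + 110 min = 2:32 PM.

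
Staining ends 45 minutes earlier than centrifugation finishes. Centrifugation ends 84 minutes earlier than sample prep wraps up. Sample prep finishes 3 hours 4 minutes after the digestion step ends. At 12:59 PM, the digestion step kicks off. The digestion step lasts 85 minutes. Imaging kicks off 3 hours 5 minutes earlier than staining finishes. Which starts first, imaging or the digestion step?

The digestion step ends at 12:59 PM + 85 min = 2:24 PM.
Sample prep ends at 2:24 PM + 184 min = 5:28 PM.
Centrifugation ends at 5:28 PM − 84 min = 4:04 PM.
Staining ends at 4:04 PM − 45 min = 3:19 PM.
Imaging starts at 3:19 PM − 185 min = 12:14 PM.
Imaging starts at 12:14 PM and the digestion step starts at 12:59 PM, so imaging is first.

imaging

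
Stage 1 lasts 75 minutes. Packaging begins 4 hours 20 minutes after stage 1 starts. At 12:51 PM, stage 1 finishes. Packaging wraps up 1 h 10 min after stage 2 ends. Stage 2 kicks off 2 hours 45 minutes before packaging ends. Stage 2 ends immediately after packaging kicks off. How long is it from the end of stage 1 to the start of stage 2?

Stage 1 starts at 12:51 PM − 75 min = 11:36 AM.
Packaging starts at 11:36 AM + 260 min = 3:56 PM.
So stage 2 ends at 3:56 PM.
Packaging ends at 3:56 PM + 70 min = 5:06 PM.
Stage 2 starts at 5:06 PM − 165 min = 2:21 PM.
From 12:51 PM to 2:21 PM is 90 minutes.

90 minutes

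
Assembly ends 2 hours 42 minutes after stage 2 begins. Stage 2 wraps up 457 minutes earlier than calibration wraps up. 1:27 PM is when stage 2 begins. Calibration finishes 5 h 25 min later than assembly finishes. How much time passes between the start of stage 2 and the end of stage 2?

Assembly ends at 1:27 PM + 162 min = 4:09 PM.
Calibration ends at 4:09 PM + 325 min = 9:34 PM.
Stage 2 ends at 9:34 PM − 457 min = 1:57 PM.
From 1:27 PM to 1:57 PM is 0.5 hours.

0.5 hours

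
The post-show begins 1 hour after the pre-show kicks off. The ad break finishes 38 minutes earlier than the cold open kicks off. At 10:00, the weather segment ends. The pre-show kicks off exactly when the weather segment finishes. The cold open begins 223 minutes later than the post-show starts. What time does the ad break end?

14:05

The pre-show starts at 10:00.
The post-show starts at 10:00 + 60 min = 11:00.
The cold open starts at 11:00 + 223 min = 14:43.
The ad break ends at 14:43 − 38 min = 14:05.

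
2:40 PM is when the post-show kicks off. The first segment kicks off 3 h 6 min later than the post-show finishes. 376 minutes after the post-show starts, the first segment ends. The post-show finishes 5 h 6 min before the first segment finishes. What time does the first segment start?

6:56 PM

The first segment ends at 2:40 PM + 376 min = 8:56 PM.
The post-show ends at 8:56 PM − 306 min = 3:50 PM.
The first segment starts at 3:50 PM + 186 min = 6:56 PM.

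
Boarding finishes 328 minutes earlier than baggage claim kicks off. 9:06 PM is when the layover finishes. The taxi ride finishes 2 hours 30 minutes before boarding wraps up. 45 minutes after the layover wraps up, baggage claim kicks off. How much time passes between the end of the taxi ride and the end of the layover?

Baggage claim starts at 9:06 PM + 45 min = 9:51 PM.
Boarding ends at 9:51 PM − 328 min = 4:23 PM.
The taxi ride ends at 4:23 PM − 150 min = 1:53 PM.
From 1:53 PM to 9:06 PM is 433 minutes.

433 minutes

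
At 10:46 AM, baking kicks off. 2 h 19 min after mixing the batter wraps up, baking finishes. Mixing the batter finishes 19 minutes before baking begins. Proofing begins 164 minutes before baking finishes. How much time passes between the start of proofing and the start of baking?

44 minutes

Mixing the batter ends at 10:46 AM − 19 min = 10:27 AM.
Baking ends at 10:27 AM + 139 min = 12:46 PM.
Proofing starts at 12:46 PM − 164 min = 10:02 AM.
From 10:02 AM to 10:46 AM is 44 minutes.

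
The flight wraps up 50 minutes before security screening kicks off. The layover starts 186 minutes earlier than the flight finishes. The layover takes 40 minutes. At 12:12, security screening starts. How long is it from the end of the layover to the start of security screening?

196 minutes

The flight ends at 12:12 − 50 min = 11:22.
The layover starts at 11:22 − 186 min = 08:16.
The layover ends at 08:16 + 40 min = 08:56.
From 08:56 to 12:12 is 196 minutes.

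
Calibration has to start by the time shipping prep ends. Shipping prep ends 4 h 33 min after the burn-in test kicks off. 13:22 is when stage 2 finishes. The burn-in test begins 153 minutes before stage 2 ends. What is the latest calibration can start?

The burn-in test starts at 13:22 − 153 min = 10:49.
Shipping prep ends at 10:49 + 273 min = 15:22.
Calibration is bounded by shipping prep, so the latest it can start is 15:22.

15:22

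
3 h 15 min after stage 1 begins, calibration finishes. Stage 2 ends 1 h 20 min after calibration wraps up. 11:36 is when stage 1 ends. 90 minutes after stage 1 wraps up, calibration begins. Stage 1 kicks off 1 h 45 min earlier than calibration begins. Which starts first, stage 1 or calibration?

stage 1

Calibration starts at 11:36 + 90 min = 13:06.
Stage 1 starts at 13:06 − 105 min = 11:21.
Stage 1 starts at 11:21 and calibration starts at 13:06, so stage 1 is first.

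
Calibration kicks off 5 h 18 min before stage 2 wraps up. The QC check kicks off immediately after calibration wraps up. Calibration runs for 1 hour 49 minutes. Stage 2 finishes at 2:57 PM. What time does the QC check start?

Calibration starts at 2:57 PM − 318 min = 9:39 AM.
Calibration ends at 9:39 AM + 109 min = 11:28 AM.
So the QC check starts at 11:28 AM.

11:28 AM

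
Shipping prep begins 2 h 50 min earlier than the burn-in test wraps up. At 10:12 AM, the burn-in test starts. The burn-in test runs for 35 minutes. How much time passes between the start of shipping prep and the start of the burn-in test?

2 hours 15 minutes

The burn-in test ends at 10:12 AM + 35 min = 10:47 AM.
Shipping prep starts at 10:47 AM − 170 min = 7:57 AM.
From 7:57 AM to 10:12 AM is 2 hours 15 minutes.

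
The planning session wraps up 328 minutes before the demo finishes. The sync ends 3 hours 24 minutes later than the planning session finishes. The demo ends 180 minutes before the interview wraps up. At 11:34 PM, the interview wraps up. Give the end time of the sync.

6:30 PM

The demo ends at 11:34 PM − 180 min = 8:34 PM.
The planning session ends at 8:34 PM − 328 min = 3:06 PM.
The sync ends at 3:06 PM + 204 min = 6:30 PM.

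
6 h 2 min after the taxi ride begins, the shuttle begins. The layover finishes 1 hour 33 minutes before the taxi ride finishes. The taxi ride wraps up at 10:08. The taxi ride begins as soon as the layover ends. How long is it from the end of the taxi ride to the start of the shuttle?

4 h 29 min

The layover ends at 10:08 − 93 min = 08:35.
So the taxi ride starts at 08:35.
The shuttle starts at 08:35 + 362 min = 14:37.
From 10:08 to 14:37 is 4 h 29 min.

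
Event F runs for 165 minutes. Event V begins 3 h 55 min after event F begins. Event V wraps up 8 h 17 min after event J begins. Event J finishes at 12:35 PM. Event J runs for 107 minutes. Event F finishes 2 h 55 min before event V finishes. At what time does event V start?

Event J starts at 12:35 PM − 107 min = 10:48 AM.
Event V ends at 10:48 AM + 497 min = 7:05 PM.
Event F ends at 7:05 PM − 175 min = 4:10 PM.
Event F starts at 4:10 PM − 165 min = 1:25 PM.
Event V starts at 1:25 PM + 235 min = 5:20 PM.

5:20 PM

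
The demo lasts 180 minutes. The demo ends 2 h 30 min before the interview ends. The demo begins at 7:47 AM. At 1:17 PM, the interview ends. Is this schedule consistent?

Yes

The demo ends at 1:17 PM − 150 min = 10:47 AM.
The demo starts at 10:47 AM − 180 min = 7:47 AM.
That matches the stated 7:47 AM, so the schedule is consistent.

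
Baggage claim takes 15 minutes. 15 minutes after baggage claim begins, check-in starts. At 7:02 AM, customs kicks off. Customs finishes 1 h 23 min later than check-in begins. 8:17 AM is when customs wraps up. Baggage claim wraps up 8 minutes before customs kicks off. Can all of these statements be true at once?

Baggage claim ends at 7:02 AM − 8 min = 6:54 AM.
Baggage claim starts at 6:54 AM − 15 min = 6:39 AM.
Check-in starts at 6:39 AM + 15 min = 6:54 AM.
Customs ends at 6:54 AM + 83 min = 8:17 AM.
That matches the stated 8:17 AM, so the schedule is consistent.

Yes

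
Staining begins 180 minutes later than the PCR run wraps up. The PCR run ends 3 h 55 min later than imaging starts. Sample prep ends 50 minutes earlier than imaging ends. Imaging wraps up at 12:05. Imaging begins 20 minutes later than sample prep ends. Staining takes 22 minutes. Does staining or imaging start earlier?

Sample prep ends at 12:05 − 50 min = 11:15.
Imaging starts at 11:15 + 20 min = 11:35.
The PCR run ends at 11:35 + 235 min = 15:30.
Staining starts at 15:30 + 180 min = 18:30.
Staining starts at 18:30 and imaging starts at 11:35, so imaging is first.

imaging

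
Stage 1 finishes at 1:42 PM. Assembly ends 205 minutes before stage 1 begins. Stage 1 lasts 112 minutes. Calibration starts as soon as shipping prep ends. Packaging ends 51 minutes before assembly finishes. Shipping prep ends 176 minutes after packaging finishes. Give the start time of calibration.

Stage 1 starts at 1:42 PM − 112 min = 11:50 AM.
Assembly ends at 11:50 AM − 205 min = 8:25 AM.
Packaging ends at 8:25 AM − 51 min = 7:34 AM.
Shipping prep ends at 7:34 AM + 176 min = 10:30 AM.
So calibration starts at 10:30 AM.

10:30 AM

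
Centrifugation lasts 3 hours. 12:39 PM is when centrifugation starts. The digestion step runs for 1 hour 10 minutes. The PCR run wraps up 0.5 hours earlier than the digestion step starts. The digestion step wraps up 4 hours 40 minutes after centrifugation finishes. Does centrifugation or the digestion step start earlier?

centrifugation

Centrifugation ends at 12:39 PM + 180 min = 3:39 PM.
The digestion step ends at 3:39 PM + 280 min = 8:19 PM.
The digestion step starts at 8:19 PM − 70 min = 7:09 PM.
Centrifugation starts at 12:39 PM and the digestion step starts at 7:09 PM, so centrifugation is first.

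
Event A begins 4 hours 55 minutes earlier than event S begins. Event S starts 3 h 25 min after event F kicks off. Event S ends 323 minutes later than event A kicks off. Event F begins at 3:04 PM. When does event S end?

6:57 PM

Event S starts at 3:04 PM + 205 min = 6:29 PM.
Event A starts at 6:29 PM − 295 min = 1:34 PM.
Event S ends at 1:34 PM + 323 min = 6:57 PM.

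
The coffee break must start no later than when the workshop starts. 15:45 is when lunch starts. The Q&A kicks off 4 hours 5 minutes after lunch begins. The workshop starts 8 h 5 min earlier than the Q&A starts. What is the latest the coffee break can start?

11:45

The Q&A starts at 15:45 + 245 min = 19:50.
The workshop starts at 19:50 − 485 min = 11:45.
The coffee break is bounded by the workshop, so the latest it can start is 11:45.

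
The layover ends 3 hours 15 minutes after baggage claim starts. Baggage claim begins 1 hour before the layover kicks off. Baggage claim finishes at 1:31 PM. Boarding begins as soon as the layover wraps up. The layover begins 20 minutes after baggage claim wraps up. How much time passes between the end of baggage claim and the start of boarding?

2 hours 35 minutes

The layover starts at 1:31 PM + 20 min = 1:51 PM.
Baggage claim starts at 1:51 PM − 60 min = 12:51 PM.
The layover ends at 12:51 PM + 195 min = 4:06 PM.
So boarding starts at 4:06 PM.
From 1:31 PM to 4:06 PM is 2 hours 35 minutes.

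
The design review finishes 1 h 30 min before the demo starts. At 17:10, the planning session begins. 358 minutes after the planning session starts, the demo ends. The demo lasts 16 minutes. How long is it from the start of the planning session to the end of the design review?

252 minutes

The demo ends at 17:10 + 358 min = 23:08.
The demo starts at 23:08 − 16 min = 22:52.
The design review ends at 22:52 − 90 min = 21:22.
From 17:10 to 21:22 is 252 minutes.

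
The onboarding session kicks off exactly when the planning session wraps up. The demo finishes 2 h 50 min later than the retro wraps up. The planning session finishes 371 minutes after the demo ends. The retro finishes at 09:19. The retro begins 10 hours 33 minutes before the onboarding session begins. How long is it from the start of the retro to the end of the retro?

1 h 32 min

The demo ends at 09:19 + 170 min = 12:09.
The planning session ends at 12:09 + 371 min = 18:20.
So the onboarding session starts at 18:20.
The retro starts at 18:20 − 633 min = 07:47.
From 07:47 to 09:19 is 1 h 32 min.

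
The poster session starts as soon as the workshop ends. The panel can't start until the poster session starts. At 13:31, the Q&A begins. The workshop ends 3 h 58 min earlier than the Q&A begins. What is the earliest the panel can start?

09:33

The workshop ends at 13:31 − 238 min = 09:33.
So the poster session starts at 09:33.
The panel is bounded by the poster session, so the earliest it can start is 09:33.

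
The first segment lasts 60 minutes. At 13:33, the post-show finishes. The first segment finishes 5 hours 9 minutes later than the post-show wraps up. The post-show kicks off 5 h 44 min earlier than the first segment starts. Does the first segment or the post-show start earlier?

the post-show

The first segment ends at 13:33 + 309 min = 18:42.
The first segment starts at 18:42 − 60 min = 17:42.
The post-show starts at 17:42 − 344 min = 11:58.
The first segment starts at 17:42 and the post-show starts at 11:58, so the post-show is first.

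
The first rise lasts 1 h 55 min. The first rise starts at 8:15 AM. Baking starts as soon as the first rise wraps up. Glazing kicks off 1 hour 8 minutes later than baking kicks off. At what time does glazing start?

The first rise ends at 8:15 AM + 115 min = 10:10 AM.
So baking starts at 10:10 AM.
Glazing starts at 10:10 AM + 68 min = 11:18 AM.

11:18 AM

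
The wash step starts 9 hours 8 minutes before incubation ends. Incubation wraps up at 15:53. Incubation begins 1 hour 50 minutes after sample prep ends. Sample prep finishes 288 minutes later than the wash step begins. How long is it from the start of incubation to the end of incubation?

2 hours 30 minutes

The wash step starts at 15:53 − 548 min = 06:45.
Sample prep ends at 06:45 + 288 min = 11:33.
Incubation starts at 11:33 + 110 min = 13:23.
From 13:23 to 15:53 is 2 hours 30 minutes.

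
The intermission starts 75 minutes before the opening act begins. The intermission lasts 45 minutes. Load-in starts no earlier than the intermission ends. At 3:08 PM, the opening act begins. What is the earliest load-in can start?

The intermission starts at 3:08 PM − 75 min = 1:53 PM.
The intermission ends at 1:53 PM + 45 min = 2:38 PM.
Load-in is bounded by the intermission, so the earliest it can start is 2:38 PM.

2:38 PM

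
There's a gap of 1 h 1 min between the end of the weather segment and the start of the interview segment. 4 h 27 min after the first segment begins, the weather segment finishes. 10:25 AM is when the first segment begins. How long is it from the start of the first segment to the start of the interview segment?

328 minutes

The weather segment ends at 10:25 AM + 267 min = 2:52 PM.
The interview segment starts at 2:52 PM + 61 min = 3:53 PM.
From 10:25 AM to 3:53 PM is 328 minutes.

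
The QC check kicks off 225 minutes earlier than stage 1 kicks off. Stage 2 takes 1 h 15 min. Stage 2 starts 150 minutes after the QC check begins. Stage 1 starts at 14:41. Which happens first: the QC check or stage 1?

the QC check

The QC check starts at 14:41 − 225 min = 10:56.
The QC check starts at 10:56 and stage 1 starts at 14:41, so the QC check is first.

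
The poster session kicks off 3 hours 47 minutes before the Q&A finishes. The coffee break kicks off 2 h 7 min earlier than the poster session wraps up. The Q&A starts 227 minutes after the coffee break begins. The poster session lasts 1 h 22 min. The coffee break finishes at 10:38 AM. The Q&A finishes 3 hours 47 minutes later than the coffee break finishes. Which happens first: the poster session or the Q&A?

the poster session

The Q&A ends at 10:38 AM + 227 min = 2:25 PM.
The poster session starts at 2:25 PM − 227 min = 10:38 AM.
The poster session ends at 10:38 AM + 82 min = 12:00 PM.
The coffee break starts at 12:00 PM − 127 min = 9:53 AM.
The Q&A starts at 9:53 AM + 227 min = 1:40 PM.
The poster session starts at 10:38 AM and the Q&A starts at 1:40 PM, so the poster session is first.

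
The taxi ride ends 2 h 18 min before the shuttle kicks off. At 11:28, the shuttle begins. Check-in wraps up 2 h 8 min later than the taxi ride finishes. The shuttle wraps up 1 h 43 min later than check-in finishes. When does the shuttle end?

The taxi ride ends at 11:28 − 138 min = 09:10.
Check-in ends at 09:10 + 128 min = 11:18.
The shuttle ends at 11:18 + 103 min = 13:01.

13:01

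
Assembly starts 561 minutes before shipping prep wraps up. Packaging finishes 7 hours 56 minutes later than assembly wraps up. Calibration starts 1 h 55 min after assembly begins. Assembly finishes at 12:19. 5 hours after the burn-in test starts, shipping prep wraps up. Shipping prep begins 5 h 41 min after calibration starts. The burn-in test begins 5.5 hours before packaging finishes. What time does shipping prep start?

Packaging ends at 12:19 + 476 min = 20:15.
The burn-in test starts at 20:15 − 330 min = 14:45.
Shipping prep ends at 14:45 + 300 min = 19:45.
Assembly starts at 19:45 − 561 min = 10:24.
Calibration starts at 10:24 + 115 min = 12:19.
Shipping prep starts at 12:19 + 341 min = 18:00.

18:00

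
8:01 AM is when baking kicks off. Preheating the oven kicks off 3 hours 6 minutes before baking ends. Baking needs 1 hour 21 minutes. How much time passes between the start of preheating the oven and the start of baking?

Baking ends at 8:01 AM + 81 min = 9:22 AM.
Preheating the oven starts at 9:22 AM − 186 min = 6:16 AM.
From 6:16 AM to 8:01 AM is 1 h 45 min.

1 h 45 min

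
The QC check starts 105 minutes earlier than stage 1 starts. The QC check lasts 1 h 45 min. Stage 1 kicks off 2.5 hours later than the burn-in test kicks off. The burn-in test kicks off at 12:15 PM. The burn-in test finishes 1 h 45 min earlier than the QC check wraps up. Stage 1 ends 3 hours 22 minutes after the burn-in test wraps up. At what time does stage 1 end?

4:22 PM

Stage 1 starts at 12:15 PM + 150 min = 2:45 PM.
The QC check starts at 2:45 PM − 105 min = 1:00 PM.
The QC check ends at 1:00 PM + 105 min = 2:45 PM.
The burn-in test ends at 2:45 PM − 105 min = 1:00 PM.
Stage 1 ends at 1:00 PM + 202 min = 4:22 PM.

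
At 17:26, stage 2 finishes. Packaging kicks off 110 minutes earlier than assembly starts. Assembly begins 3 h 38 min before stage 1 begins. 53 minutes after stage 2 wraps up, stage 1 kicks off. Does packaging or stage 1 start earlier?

Stage 1 starts at 17:26 + 53 min = 18:19.
Assembly starts at 18:19 − 218 min = 14:41.
Packaging starts at 14:41 − 110 min = 12:51.
Packaging starts at 12:51 and stage 1 starts at 18:19, so packaging is first.

packaging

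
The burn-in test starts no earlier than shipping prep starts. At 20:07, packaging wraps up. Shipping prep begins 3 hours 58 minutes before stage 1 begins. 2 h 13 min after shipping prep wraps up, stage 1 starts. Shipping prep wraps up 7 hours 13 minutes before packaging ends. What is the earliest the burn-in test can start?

11:09

Shipping prep ends at 20:07 − 433 min = 12:54.
Stage 1 starts at 12:54 + 133 min = 15:07.
Shipping prep starts at 15:07 − 238 min = 11:09.
The burn-in test is bounded by shipping prep, so the earliest it can start is 11:09.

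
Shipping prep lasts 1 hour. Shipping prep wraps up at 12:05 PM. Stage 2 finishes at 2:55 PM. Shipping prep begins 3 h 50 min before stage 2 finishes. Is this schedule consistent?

Yes

Shipping prep starts at 2:55 PM − 230 min = 11:05 AM.
Shipping prep ends at 11:05 AM + 60 min = 12:05 PM.
That matches the stated 12:05 PM, so the schedule is consistent.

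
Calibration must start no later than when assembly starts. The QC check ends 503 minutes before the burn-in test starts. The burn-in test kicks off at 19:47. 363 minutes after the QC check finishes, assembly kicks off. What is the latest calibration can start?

17:27

The QC check ends at 19:47 − 503 min = 11:24.
Assembly starts at 11:24 + 363 min = 17:27.
Calibration is bounded by assembly, so the latest it can start is 17:27.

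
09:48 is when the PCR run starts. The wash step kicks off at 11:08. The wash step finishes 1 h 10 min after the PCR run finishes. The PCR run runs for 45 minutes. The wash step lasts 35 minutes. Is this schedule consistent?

Yes

The PCR run ends at 09:48 + 45 min = 10:33.
The wash step ends at 10:33 + 70 min = 11:43.
The wash step starts at 11:43 − 35 min = 11:08.
That matches the stated 11:08, so the schedule is consistent.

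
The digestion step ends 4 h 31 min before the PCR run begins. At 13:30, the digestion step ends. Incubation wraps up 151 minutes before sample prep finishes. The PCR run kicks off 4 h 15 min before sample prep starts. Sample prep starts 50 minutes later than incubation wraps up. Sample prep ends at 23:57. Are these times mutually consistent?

Incubation ends at 23:57 − 151 min = 21:26.
Sample prep starts at 21:26 + 50 min = 22:16.
The PCR run starts at 22:16 − 255 min = 18:01.
The digestion step ends at 18:01 − 271 min = 13:30.
That matches the stated 13:30, so the schedule is consistent.

Yes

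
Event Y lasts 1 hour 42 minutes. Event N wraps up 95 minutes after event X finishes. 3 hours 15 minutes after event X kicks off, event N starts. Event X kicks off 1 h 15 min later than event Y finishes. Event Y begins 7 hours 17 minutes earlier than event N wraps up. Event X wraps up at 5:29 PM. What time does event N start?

Event N ends at 5:29 PM + 95 min = 7:04 PM.
Event Y starts at 7:04 PM − 437 min = 11:47 AM.
Event Y ends at 11:47 AM + 102 min = 1:29 PM.
Event X starts at 1:29 PM + 75 min = 2:44 PM.
Event N starts at 2:44 PM + 195 min = 5:59 PM.

5:59 PM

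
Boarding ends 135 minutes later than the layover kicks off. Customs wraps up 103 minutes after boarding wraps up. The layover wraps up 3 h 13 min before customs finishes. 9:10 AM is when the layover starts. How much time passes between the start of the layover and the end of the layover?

45 minutes

Boarding ends at 9:10 AM + 135 min = 11:25 AM.
Customs ends at 11:25 AM + 103 min = 1:08 PM.
The layover ends at 1:08 PM − 193 min = 9:55 AM.
From 9:10 AM to 9:55 AM is 45 minutes.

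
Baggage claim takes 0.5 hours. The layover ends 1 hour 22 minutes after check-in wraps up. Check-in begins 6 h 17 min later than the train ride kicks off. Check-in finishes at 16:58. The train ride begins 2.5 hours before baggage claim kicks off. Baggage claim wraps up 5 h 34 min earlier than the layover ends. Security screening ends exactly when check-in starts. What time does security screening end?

16:03

The layover ends at 16:58 + 82 min = 18:20.
Baggage claim ends at 18:20 − 334 min = 12:46.
Baggage claim starts at 12:46 − 30 min = 12:16.
The train ride starts at 12:16 − 150 min = 09:46.
Check-in starts at 09:46 + 377 min = 16:03.
So security screening ends at 16:03.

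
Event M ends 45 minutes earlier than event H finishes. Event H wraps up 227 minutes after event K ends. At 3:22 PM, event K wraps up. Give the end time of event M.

6:24 PM

Event H ends at 3:22 PM + 227 min = 7:09 PM.
Event M ends at 7:09 PM − 45 min = 6:24 PM.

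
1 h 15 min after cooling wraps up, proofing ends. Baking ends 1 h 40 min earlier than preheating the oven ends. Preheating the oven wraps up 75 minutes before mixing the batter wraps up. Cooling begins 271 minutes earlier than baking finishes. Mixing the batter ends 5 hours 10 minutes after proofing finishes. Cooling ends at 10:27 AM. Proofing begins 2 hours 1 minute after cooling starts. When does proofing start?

Proofing ends at 10:27 AM + 75 min = 11:42 AM.
Mixing the batter ends at 11:42 AM + 310 min = 4:52 PM.
Preheating the oven ends at 4:52 PM − 75 min = 3:37 PM.
Baking ends at 3:37 PM − 100 min = 1:57 PM.
Cooling starts at 1:57 PM − 271 min = 9:26 AM.
Proofing starts at 9:26 AM + 121 min = 11:27 AM.

11:27 AM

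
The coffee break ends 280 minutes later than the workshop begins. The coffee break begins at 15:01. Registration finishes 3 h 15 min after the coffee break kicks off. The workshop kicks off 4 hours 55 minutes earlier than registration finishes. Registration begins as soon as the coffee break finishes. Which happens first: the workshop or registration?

the workshop

Registration ends at 15:01 + 195 min = 18:16.
The workshop starts at 18:16 − 295 min = 13:21.
The coffee break ends at 13:21 + 280 min = 18:01.
So registration starts at 18:01.
The workshop starts at 13:21 and registration starts at 18:01, so the workshop is first.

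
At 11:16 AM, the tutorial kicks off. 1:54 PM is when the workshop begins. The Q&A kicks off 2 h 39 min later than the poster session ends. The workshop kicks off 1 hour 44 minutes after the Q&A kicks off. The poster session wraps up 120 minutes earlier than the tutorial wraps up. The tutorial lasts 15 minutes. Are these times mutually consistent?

Yes

The tutorial ends at 11:16 AM + 15 min = 11:31 AM.
The poster session ends at 11:31 AM − 120 min = 9:31 AM.
The Q&A starts at 9:31 AM + 159 min = 12:10 PM.
The workshop starts at 12:10 PM + 104 min = 1:54 PM.
That matches the stated 1:54 PM, so the schedule is consistent.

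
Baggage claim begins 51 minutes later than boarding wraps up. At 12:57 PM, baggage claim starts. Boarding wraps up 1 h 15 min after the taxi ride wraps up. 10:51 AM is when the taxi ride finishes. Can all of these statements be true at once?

Boarding ends at 10:51 AM + 75 min = 12:06 PM.
Baggage claim starts at 12:06 PM + 51 min = 12:57 PM.
That matches the stated 12:57 PM, so the schedule is consistent.

Yes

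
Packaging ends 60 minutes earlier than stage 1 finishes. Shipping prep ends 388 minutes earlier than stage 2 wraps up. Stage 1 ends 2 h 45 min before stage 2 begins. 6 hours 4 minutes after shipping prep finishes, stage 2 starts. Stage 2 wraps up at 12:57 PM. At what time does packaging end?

Shipping prep ends at 12:57 PM − 388 min = 6:29 AM.
Stage 2 starts at 6:29 AM + 364 min = 12:33 PM.
Stage 1 ends at 12:33 PM − 165 min = 9:48 AM.
Packaging ends at 9:48 AM − 60 min = 8:48 AM.

8:48 AM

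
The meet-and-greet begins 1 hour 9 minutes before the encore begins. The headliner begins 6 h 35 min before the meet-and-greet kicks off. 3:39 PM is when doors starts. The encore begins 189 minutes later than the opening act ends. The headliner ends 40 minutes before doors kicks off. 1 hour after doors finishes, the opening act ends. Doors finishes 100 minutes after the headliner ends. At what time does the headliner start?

1:04 PM

The headliner ends at 3:39 PM − 40 min = 2:59 PM.
Doors ends at 2:59 PM + 100 min = 4:39 PM.
The opening act ends at 4:39 PM + 60 min = 5:39 PM.
The encore starts at 5:39 PM + 189 min = 8:48 PM.
The meet-and-greet starts at 8:48 PM − 69 min = 7:39 PM.
The headliner starts at 7:39 PM − 395 min = 1:04 PM.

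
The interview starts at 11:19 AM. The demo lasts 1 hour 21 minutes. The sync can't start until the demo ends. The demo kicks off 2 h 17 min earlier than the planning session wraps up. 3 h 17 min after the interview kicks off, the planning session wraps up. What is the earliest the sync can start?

1:40 PM

The planning session ends at 11:19 AM + 197 min = 2:36 PM.
The demo starts at 2:36 PM − 137 min = 12:19 PM.
The demo ends at 12:19 PM + 81 min = 1:40 PM.
The sync is bounded by the demo, so the earliest it can start is 1:40 PM.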